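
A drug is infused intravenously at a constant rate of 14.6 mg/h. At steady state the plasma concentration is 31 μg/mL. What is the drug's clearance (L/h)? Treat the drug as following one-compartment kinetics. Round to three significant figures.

At steady state, infusion rate = CL × Css, so CL = rate / Css.
CL = 14.6 / 31 = 0.4710 L/h

0.471 L/h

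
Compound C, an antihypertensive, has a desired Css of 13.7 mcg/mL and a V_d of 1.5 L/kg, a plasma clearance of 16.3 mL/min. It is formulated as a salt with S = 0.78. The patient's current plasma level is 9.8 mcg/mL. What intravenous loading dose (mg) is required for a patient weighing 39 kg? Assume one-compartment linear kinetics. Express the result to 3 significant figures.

Vd = 1.5 L/kg × 39 kg = 58.50 L
Concentration deficit ΔC = 13.7 − 9.8 = 3.900 mg/L
LD = Vd × ΔC / S = 58.50 × 3.900 / 0.78 = 292.5 mg

293 mg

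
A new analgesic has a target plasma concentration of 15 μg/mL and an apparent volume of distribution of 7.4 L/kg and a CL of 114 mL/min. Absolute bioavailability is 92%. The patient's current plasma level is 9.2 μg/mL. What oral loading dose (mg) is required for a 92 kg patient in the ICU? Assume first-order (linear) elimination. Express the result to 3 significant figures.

4290 mg

Vd(total) = 92 kg × 7.4 L/kg = 680.8 L
LD is governed by Vd — clearance does not enter the loading-dose calculation.
Concentration deficit ΔC = 15 − 9.2 = 5.800 mg/L
LD = Vd × ΔC / F = 680.8 × 5.800 / 0.92 = 4292 mg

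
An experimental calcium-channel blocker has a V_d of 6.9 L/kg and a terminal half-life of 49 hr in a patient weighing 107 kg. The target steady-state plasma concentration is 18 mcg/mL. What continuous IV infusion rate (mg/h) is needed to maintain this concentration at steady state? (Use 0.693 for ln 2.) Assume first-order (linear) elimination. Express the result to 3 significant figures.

188 mg/h

Vd(total) = 107 kg × 6.9 L/kg = 738.3 L
CL = 0.693 × Vd / t½ = 0.693 × 738.3 / 49 = 10.44 L/h
Infusion rate = CL × Css = 10.44 × 18 = 187.9 mg/h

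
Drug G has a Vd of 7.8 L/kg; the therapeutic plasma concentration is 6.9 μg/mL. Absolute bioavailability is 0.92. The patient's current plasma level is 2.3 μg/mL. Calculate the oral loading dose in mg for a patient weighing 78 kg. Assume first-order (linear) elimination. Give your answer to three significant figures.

Total Vd = 7.8 × 78 = 608.4 L
The loading dose fills Vd to the target concentration.
Concentration deficit ΔC = 6.9 − 2.3 = 4.600 mg/L
LD = Vd × ΔC / F = 608.4 × 4.600 / 0.92 = 3042 mg

3040 mg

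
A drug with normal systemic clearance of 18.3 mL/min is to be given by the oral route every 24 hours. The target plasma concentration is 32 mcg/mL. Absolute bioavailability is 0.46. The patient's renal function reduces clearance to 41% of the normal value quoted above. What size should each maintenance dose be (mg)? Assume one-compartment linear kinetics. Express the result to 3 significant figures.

Convert clearance: 18.3 mL/min × 60 min/h ÷ 1000 mL/L = 1.098 L/h
Patient clearance = 0.41 × 1.098 = 0.4502 L/h
At steady state, dose per interval replaces the amount cleared in that interval: F·D/τ = CL·Css.
D = CL × Css × τ / F = 0.4502 × 32 × 24 / 0.46 = 751.6 mg

752 mg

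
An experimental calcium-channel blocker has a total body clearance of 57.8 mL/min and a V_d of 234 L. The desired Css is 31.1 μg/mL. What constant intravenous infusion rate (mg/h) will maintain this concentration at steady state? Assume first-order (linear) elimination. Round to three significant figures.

CL = 57.8 mL/min = 57.8 × 0.06 = 3.468 L/h
R₀ = 3.468 × 31.1 = 107.9 mg/h

108 mg/h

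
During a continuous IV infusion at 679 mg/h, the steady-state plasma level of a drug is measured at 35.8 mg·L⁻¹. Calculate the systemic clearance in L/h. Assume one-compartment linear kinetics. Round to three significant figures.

19.0 L/h

At steady state, infusion rate = CL × Css, so CL = rate / Css.
CL = 679 / 35.8 = 18.97 L/h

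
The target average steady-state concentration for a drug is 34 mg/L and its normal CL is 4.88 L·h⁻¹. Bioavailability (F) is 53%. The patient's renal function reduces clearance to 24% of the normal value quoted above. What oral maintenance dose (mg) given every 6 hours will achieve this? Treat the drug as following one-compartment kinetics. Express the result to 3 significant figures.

451 mg

Patient clearance = 0.24 × 4.880 = 1.171 L/h
At steady state, dose per interval replaces the amount cleared in that interval: F·D/τ = CL·Css.
D = CL × Css × τ / F = 1.171 × 34 × 6 / 0.53 = 450.7 mg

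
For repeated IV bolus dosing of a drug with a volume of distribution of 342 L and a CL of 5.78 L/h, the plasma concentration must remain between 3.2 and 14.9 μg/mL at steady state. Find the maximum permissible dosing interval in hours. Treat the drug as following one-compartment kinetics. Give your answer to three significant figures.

k = CL / Vd = 5.780 / 342.0 = 0.01690 h⁻¹
Between IV bolus doses, concentration decays as C = C₀·e^(−kτ), so C_peak/C_trough = e^(kτ).
τ_max = ln(C_peak/C_trough) / k = ln(14.9/3.2) / 0.01690 = 1.538 / 0.01690 = 91.01 h

91.0 h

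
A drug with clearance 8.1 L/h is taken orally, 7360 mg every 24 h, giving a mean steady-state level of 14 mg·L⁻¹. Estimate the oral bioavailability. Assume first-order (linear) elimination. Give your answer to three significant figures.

F·D/τ = CL·Css at steady state → F = CL·Css·τ / D.
F = 8.1 × 14 × 24 / 7360 = 0.370

0.370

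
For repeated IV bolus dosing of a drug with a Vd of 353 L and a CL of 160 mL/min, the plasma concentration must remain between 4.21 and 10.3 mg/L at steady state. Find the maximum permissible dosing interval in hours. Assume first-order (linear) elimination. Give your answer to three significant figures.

Convert clearance: 160 mL/min × 60 min/h ÷ 1000 mL/L = 9.600 L/h
k = CL / Vd = 9.600 / 353.0 = 0.02720 h⁻¹
Between IV bolus doses, concentration decays as C = C₀·e^(−kτ), so C_peak/C_trough = e^(kτ).
τ_max = ln(C_peak/C_trough) / k = ln(10.3/4.21) / 0.02720 = 0.8947 / 0.02720 = 32.89 h

32.9 h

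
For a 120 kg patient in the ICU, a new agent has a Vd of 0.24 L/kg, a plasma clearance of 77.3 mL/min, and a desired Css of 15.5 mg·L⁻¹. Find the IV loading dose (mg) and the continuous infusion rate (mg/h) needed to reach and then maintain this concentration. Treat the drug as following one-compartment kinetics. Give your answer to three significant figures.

(a) 446 mg; (b) 71.9 mg/h

Vd(total) = 120 kg × 0.24 L/kg = 28.80 L
Loading dose = Vd × C = 28.80 × 15.5 = 446.4 mg
Convert clearance: 77.3 mL/min × 60 min/h ÷ 1000 mL/L = 4.638 L/h
Maintenance infusion rate = CL × Css = 4.638 × 15.5 = 71.89 mg/h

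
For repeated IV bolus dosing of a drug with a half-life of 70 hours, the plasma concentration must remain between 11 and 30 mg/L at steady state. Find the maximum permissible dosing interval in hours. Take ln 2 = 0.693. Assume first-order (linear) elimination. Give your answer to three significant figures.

k = 0.693 / t½ = 0.693 / 70 = 0.009900 h⁻¹
Between IV bolus doses, concentration decays as C = C₀·e^(−kτ), so C_peak/C_trough = e^(kτ).
τ_max = ln(C_peak/C_trough) / k = ln(30/11) / 0.009900 = 1.003 / 0.009900 = 101.3 h

101 h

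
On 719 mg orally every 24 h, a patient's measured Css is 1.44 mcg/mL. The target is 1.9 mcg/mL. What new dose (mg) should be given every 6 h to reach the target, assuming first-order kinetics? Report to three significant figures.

With linear kinetics, Css is proportional to dose rate (D/τ) at fixed clearance.
D₂ = D₁ × (Css,target / Css,current) × (τ₂/τ₁) = 719 × (1.9/1.44) × (6/24) = 237.2 mg

237 mg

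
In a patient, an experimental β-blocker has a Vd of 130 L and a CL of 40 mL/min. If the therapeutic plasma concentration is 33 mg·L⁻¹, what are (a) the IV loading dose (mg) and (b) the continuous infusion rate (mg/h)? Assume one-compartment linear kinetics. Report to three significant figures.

(a) 4290 mg; (b) 79.2 mg/h

Loading dose = Vd × C = 130.0 × 33 = 4290 mg
CL = 40 mL/min = 40 × 0.06 = 2.400 L/h
Infusion rate = 2.400 L/h × 33 mg/L = 79.20 mg/h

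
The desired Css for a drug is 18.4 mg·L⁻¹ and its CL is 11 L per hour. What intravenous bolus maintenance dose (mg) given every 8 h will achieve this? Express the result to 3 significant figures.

1620 mg

D = CL × Css × τ = 11.00 × 18.4 × 8 = 1619 mg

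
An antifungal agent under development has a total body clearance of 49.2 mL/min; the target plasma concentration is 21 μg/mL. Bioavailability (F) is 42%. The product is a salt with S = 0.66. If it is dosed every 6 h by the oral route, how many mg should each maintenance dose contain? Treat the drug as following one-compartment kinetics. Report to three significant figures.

CL = 49.2 mL/min × 60/1000 = 2.952 L/h
D = CL × Css × τ / F / S = 2.952 × 21 × 6 / 0.42 / 0.66 = 1342 mg

1340 mg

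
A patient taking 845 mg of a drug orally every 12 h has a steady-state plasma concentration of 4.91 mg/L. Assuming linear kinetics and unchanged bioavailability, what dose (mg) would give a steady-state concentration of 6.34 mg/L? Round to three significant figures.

With linear kinetics, Css is proportional to dose rate (D/τ) at fixed clearance.
D₂ = D₁ × (Css,target / Css,current) = 845 × 6.34/4.91 = 1091 mg

1090 mg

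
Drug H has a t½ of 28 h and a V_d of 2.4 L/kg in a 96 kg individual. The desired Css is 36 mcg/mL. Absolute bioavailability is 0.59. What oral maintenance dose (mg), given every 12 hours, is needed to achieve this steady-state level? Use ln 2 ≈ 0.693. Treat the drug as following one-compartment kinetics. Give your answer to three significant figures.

4180 mg

Vd = 2.4 L/kg × 96 kg = 230.4 L
CL = 0.693 × Vd / t½ = 0.693 × 230.4 / 28 = 5.702 L/h
D = CL × Css × τ / F = 5.702 × 36 × 12 / 0.59 = 4175 mg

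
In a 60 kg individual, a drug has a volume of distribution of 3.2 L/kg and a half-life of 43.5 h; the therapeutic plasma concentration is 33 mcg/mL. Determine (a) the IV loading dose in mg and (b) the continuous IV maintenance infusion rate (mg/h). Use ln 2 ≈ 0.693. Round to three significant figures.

Total Vd = 3.2 × 60 = 192.0 L
LD = Vd × C = 192.0 × 33 = 6336 mg
CL = 0.693 × Vd / t½ = 0.693 × 192.0 / 43.5 = 3.059 L/h
Infusion rate = CL × Css = 3.059 × 33 = 100.9 mg/h

(a) 6340 mg; (b) 101 mg/h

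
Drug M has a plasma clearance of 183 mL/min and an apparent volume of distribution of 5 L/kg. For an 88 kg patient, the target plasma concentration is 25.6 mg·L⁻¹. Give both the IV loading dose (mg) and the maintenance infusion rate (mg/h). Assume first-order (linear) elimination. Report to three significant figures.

Total Vd = 5 × 88 = 440.0 L
LD = Vd · C_target = 440.0 × 25.6 = 11260 mg
CL = 183 mL/min = 183 × 0.06 = 10.98 L/h
Maintenance: replace elimination → rate = CL × Css = 10.98 × 25.6 = 281.1 mg/h

(a) 11300 mg; (b) 281 mg/h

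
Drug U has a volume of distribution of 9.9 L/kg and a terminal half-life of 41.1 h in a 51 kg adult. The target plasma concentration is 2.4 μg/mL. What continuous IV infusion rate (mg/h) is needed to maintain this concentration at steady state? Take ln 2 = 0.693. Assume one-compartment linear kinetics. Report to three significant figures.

20.4 mg/h

Vd = 9.9 L/kg × 51 kg = 504.9 L
k = 0.693/41.1 = 0.01686 h⁻¹, so CL = k·Vd = 0.01686 × 504.9 = 8.513 L/h
Infusion rate = CL × Css = 8.513 × 2.4 = 20.43 mg/h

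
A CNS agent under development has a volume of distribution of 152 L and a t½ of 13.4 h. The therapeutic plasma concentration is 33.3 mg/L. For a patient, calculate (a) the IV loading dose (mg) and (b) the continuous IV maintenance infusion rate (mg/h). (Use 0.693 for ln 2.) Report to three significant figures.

LD = Vd × C = 152.0 × 33.3 = 5062 mg
CL = 0.693 × Vd / t½ = 0.693 × 152.0 / 13.4 = 7.861 L/h
Infusion rate = CL × Css = 7.861 × 33.3 = 261.8 mg/h

(a) 5060 mg; (b) 262 mg/h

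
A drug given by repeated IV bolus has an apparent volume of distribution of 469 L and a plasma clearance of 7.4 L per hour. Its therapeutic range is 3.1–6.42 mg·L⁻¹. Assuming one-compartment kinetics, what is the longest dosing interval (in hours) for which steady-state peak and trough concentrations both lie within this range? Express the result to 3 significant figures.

46.1 h

k = CL / Vd = 7.400 / 469.0 = 0.01578 h⁻¹
Between IV bolus doses, concentration decays as C = C₀·e^(−kτ), so C_peak/C_trough = e^(kτ).
τ_max = ln(C_peak/C_trough) / k = ln(6.42/3.1) / 0.01578 = 0.7280 / 0.01578 = 46.13 h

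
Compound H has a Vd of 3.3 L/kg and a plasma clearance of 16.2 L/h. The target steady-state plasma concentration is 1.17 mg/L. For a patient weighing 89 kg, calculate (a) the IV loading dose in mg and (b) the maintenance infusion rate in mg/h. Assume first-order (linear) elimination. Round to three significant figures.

(a) 344 mg; (b) 19.0 mg/h

Vd = 3.3 L/kg × 89 kg = 293.7 L
LD = Vd · C_target = 293.7 × 1.17 = 343.6 mg
Maintenance infusion rate = CL × Css = 16.20 × 1.17 = 18.95 mg/h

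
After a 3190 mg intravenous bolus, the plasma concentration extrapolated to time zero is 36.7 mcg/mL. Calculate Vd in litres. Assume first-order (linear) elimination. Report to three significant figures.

86.9 L

Immediately after an IV bolus, C₀ = Dose / Vd, so Vd = Dose / C₀.
Vd = 3190 / 36.7 = 86.92 L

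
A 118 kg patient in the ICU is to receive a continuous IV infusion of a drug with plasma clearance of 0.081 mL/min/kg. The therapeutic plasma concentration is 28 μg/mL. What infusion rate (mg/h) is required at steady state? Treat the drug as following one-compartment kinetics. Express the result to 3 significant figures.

CL = 0.081 mL/min/kg × 118 kg = 9.558 mL/min = 9.558 × 60/1000 = 0.5735 L/h
Infusion rate = CL · Css = 0.5735 L/h × 28 mg/L = 16.06 mg/h

16.1 mg/h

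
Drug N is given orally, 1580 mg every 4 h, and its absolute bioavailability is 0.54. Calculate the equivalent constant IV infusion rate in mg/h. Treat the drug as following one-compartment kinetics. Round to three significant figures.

213 mg/h

Equivalent systemic input: infusion rate = F·D/τ.
Rate = 0.54 × 1580 / 4 = 213.3 mg/h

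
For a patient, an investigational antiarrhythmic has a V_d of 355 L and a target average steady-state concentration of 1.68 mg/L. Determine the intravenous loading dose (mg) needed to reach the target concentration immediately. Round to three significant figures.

596 mg

LD = Vd × C = 355.0 × 1.680 = 596.4 mg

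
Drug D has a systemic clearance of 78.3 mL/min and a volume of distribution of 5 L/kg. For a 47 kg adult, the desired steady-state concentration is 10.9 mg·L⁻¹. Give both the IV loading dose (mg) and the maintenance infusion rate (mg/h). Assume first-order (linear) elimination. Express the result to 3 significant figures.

(a) 2560 mg; (b) 51.2 mg/h

Vd(total) = 47 kg × 5 L/kg = 235.0 L
Loading: fill Vd to C_target → 235.0 L × 10.9 mg/L = 2562 mg
CL = 78.3 mL/min × 60/1000 = 4.698 L/h
Infusion rate = 4.698 L/h × 10.9 mg/L = 51.21 mg/h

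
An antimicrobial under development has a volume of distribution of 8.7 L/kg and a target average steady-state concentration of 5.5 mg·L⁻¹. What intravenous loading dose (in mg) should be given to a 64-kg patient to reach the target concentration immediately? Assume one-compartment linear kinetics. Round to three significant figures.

3060 mg

Vd = 8.7 L/kg × 64 kg = 556.8 L
LD = Vd × C = 556.8 × 5.500 = 3062 mg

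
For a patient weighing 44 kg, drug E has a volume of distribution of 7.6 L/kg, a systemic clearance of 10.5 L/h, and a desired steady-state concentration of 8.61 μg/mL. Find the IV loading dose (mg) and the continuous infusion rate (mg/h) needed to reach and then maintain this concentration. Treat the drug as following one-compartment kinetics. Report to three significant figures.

(a) 2880 mg; (b) 90.4 mg/h

Total Vd = 7.6 × 44 = 334.4 L
Loading: fill Vd to C_target → 334.4 L × 8.61 mg/L = 2879 mg
Maintenance: replace elimination → rate = CL × Css = 10.50 × 8.61 = 90.41 mg/h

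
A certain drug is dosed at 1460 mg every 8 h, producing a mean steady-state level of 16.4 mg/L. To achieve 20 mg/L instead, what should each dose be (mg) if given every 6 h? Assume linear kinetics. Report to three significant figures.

With linear kinetics, Css is proportional to dose rate (D/τ) at fixed clearance.
D₂ = D₁ × (Css,target / Css,current) × (τ₂/τ₁) = 1460 × (20/16.4) × (6/8) = 1335 mg

1340 mg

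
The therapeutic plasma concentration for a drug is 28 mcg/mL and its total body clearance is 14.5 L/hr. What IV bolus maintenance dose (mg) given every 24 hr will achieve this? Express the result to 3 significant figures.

9740 mg

At steady state, dose per interval replaces the amount cleared in that interval: D/τ = CL·Css.
D = CL × Css × τ = 14.50 × 28 × 24 = 9744 mg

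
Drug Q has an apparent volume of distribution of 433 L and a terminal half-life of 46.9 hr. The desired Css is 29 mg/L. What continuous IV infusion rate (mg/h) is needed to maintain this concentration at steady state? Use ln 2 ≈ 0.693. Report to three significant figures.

186 mg/h

CL = ln 2 · Vd / t½ = 0.693 × 433.0 / 46.9 = 6.398 L/h
Infusion rate = CL × Css = 6.398 × 29 = 185.5 mg/h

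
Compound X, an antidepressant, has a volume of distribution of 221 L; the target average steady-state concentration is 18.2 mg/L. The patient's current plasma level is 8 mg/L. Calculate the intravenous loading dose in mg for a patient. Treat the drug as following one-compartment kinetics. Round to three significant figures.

2250 mg

The loading dose fills Vd to the target concentration.
Concentration deficit ΔC = 18.2 − 8 = 10.20 mg/L
LD = Vd × ΔC = 221.0 × 10.20 = 2254 mg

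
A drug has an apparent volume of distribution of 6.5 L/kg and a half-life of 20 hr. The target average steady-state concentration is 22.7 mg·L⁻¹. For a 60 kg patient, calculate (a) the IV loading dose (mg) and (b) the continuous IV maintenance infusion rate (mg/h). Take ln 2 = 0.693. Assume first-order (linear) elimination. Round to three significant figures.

(a) 8850 mg; (b) 307 mg/h

Vd(total) = 60 kg × 6.5 L/kg = 390.0 L
LD = Vd × C = 390.0 × 22.7 = 8853 mg
CL = 0.693 × Vd / t½ = 0.693 × 390.0 / 20 = 13.51 L/h
Infusion rate = CL × Css = 13.51 × 22.7 = 306.7 mg/h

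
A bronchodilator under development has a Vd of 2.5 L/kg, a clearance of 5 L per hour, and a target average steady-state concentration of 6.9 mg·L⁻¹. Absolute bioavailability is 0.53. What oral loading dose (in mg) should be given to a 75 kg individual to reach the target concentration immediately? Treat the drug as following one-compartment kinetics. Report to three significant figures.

2440 mg

Vd = 2.5 L/kg × 75 kg = 187.5 L
LD = Vd × C / F = 187.5 × 6.900 / 0.53 = 2441 mg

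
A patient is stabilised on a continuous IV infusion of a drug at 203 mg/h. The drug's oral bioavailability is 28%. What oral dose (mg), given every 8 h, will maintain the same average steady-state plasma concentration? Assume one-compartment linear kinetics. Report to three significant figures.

5800 mg

To maintain the same Css, the systemic dosing rate must be unchanged: F·D/τ = infusion rate.
D = rate × τ / F = 203 × 8 / 0.28 = 5800 mg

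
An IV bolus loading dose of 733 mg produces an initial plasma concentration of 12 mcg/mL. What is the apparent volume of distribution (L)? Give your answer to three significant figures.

61.1 L

Immediately after an IV bolus, C₀ = Dose / Vd, so Vd = Dose / C₀.
Vd = 733 / 12 = 61.08 L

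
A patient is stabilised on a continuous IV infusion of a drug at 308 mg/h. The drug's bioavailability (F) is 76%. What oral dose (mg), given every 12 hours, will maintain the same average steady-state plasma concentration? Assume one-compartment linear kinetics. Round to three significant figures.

To maintain the same Css, the systemic dosing rate must be unchanged: F·D/τ = infusion rate.
D = rate × τ / F = 308 × 12 / 0.76 = 4863 mg

4860 mg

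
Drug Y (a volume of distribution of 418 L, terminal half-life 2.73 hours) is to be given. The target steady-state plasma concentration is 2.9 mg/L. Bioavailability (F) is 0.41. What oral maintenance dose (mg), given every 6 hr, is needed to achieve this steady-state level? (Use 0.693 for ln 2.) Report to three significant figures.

CL = 0.693 × Vd / t½ = 0.693 × 418.0 / 2.73 = 106.1 L/h
D = CL × Css × τ / F = 106.1 × 2.9 × 6 / 0.41 = 4503 mg

4500 mg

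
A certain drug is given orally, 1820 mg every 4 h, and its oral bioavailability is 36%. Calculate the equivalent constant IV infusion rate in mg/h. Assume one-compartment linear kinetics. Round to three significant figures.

164 mg/h

Equivalent systemic input: infusion rate = F·D/τ.
Rate = 0.36 × 1820 / 4 = 163.8 mg/h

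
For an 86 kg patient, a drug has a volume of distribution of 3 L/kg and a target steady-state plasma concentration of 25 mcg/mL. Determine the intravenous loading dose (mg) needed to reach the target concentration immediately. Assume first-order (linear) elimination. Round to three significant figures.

Vd(total) = 86 kg × 3 L/kg = 258.0 L
The loading dose fills Vd to the target concentration.
LD = Vd × C = 258.0 × 25.00 = 6450 mg

6450 mg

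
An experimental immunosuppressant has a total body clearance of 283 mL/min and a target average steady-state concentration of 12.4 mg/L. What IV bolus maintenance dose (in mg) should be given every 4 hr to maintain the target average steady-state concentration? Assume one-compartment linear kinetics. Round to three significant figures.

CL = 283 mL/min = 283 × 0.06 = 16.98 L/h
D = CL × Css × τ = 16.98 × 12.4 × 4 = 842.2 mg

842 mg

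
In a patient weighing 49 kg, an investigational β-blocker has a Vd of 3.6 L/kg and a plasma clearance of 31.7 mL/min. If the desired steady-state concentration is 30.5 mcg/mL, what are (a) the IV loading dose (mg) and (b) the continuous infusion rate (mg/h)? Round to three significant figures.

(a) 5380 mg; (b) 58.0 mg/h

Total Vd = 3.6 × 49 = 176.4 L
Loading: fill Vd to C_target → 176.4 L × 30.5 mg/L = 5380 mg
CL = 31.7 mL/min = 31.7 × 0.06 = 1.902 L/h
Maintenance: replace elimination → rate = CL × Css = 1.902 × 30.5 = 58.01 mg/h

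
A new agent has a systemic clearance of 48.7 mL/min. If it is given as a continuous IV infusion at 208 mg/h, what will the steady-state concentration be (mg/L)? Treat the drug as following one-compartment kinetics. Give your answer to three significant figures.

Convert clearance: 48.7 mL/min × 60 min/h ÷ 1000 mL/L = 2.922 L/h
Css = rate / CL = 208 / 2.922 = 71.18 mg/L

71.2 mg/L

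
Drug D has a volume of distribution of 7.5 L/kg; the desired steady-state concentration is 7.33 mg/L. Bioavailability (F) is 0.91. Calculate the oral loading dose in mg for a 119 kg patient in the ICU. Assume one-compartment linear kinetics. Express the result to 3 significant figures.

Vd = 7.5 L/kg × 119 kg = 892.5 L
The loading dose fills Vd to the target concentration.
LD = Vd × C / F = 892.5 × 7.330 / 0.91 = 7189 mg

7190 mg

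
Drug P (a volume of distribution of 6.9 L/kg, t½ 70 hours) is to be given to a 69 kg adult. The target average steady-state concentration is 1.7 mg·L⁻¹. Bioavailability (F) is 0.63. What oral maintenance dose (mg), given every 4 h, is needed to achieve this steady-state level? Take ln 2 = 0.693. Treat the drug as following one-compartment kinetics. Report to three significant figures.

Vd(total) = 69 kg × 6.9 L/kg = 476.1 L
CL = ln 2 · Vd / t½ = 0.693 × 476.1 / 70 = 4.713 L/h
D = CL × Css × τ / F = 4.713 × 1.7 × 4 / 0.63 = 50.87 mg

50.9 mg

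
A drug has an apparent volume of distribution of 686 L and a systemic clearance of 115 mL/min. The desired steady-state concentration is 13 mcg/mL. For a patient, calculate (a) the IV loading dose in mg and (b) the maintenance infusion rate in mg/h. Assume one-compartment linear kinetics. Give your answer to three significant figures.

Loading: fill Vd to C_target → 686.0 L × 13 mg/L = 8918 mg
CL = 115 mL/min = 115 × 0.06 = 6.900 L/h
Infusion rate = 6.900 L/h × 13 mg/L = 89.70 mg/h

(a) 8920 mg; (b) 89.7 mg/h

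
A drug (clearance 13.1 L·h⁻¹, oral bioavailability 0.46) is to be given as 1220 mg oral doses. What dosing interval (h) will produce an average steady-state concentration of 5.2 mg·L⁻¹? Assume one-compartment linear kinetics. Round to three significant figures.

F·D/τ = CL·Css → τ = F·D / (CL·Css).
τ = 0.46 × 1220 / (13.1 × 5.2) = 8.238 h

8.24 h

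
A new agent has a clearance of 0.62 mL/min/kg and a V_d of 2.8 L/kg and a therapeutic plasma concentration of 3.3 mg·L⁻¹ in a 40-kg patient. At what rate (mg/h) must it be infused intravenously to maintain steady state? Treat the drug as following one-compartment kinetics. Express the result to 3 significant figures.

4.91 mg/h

CL = 0.62 mL/min/kg × 40 kg = 24.80 mL/min = 24.80 × 60/1000 = 1.488 L/h
Vd does not affect the maintenance rate; only clearance governs steady-state input.
Infusion rate = CL · Css = 1.488 L/h × 3.3 mg/L = 4.910 mg/h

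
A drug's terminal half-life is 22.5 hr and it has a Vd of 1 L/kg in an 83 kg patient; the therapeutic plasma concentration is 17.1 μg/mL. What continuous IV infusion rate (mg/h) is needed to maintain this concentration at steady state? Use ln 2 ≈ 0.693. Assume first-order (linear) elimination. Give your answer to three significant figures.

Total Vd = 1 × 83 = 83.00 L
k = 0.693/22.5 = 0.03080 h⁻¹, so CL = k·Vd = 0.03080 × 83.00 = 2.556 L/h
Infusion rate = CL × Css = 2.556 × 17.1 = 43.71 mg/h

43.7 mg/h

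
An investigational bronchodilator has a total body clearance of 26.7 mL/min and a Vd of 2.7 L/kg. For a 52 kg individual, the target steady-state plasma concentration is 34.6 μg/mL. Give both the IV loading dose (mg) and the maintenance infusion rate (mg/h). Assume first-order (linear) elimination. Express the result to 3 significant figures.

Vd = 2.7 L/kg × 52 kg = 140.4 L
Loading: fill Vd to C_target → 140.4 L × 34.6 mg/L = 4858 mg
Convert clearance: 26.7 mL/min × 60 min/h ÷ 1000 mL/L = 1.602 L/h
Maintenance infusion rate = CL × Css = 1.602 × 34.6 = 55.43 mg/h

(a) 4860 mg; (b) 55.4 mg/h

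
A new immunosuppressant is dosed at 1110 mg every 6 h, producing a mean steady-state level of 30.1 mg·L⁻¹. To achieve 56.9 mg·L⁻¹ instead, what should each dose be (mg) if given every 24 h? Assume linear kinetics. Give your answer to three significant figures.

8390 mg

For first-order elimination, Css ∝ F·D/(CL·τ); F and CL are unchanged, so Css ∝ D/τ.
D₂ = D₁ × (Css,target / Css,current) × (τ₂/τ₁) = 1110 × (56.9/30.1) × (24/6) = 8393 mg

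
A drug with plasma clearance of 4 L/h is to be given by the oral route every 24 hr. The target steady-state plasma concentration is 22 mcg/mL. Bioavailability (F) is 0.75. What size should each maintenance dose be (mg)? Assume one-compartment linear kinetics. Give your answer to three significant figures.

2820 mg

D = CL × Css × τ / F = 4.000 × 22 × 24 / 0.75 = 2816 mg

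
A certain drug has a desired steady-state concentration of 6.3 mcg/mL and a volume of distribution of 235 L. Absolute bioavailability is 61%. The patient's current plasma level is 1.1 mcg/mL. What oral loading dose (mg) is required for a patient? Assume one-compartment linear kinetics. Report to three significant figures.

2000 mg

Concentration deficit ΔC = 6.3 − 1.1 = 5.200 mg/L
LD = Vd × ΔC / F = 235.0 × 5.200 / 0.61 = 2003 mg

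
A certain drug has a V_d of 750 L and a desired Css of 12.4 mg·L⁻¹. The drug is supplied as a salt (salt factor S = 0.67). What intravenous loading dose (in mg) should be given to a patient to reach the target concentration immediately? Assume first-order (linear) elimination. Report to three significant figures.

LD = Vd × C / S = 750.0 × 12.40 / 0.67 = 13880 mg

13900 mg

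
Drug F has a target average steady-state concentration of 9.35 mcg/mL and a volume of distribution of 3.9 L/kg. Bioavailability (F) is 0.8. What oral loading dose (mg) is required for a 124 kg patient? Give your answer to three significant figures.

5650 mg

Vd(total) = 124 kg × 3.9 L/kg = 483.6 L
The loading dose fills Vd to the target concentration.
LD = Vd × C / F = 483.6 × 9.350 / 0.8 = 5652 mg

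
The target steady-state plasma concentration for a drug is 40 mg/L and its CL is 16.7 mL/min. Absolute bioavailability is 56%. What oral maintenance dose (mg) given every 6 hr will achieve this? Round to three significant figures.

CL = 16.7 mL/min × 60/1000 = 1.002 L/h
D = CL × Css × τ / F = 1.002 × 40 × 6 / 0.56 = 429.4 mg

429 mg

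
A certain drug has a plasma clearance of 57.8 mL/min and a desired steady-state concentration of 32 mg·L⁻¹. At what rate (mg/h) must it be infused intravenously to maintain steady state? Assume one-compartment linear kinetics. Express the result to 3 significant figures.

CL = 57.8 mL/min = 57.8 × 0.06 = 3.468 L/h
At steady state, infusion rate equals elimination rate: rate in = CL × Css.
R₀ = 3.468 × 32 = 111.0 mg/h

111 mg/h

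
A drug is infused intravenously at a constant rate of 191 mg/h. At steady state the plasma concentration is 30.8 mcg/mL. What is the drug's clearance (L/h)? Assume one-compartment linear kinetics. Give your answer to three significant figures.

6.20 L/h

At steady state, infusion rate = CL × Css, so CL = rate / Css.
CL = 191 / 30.8 = 6.201 L/h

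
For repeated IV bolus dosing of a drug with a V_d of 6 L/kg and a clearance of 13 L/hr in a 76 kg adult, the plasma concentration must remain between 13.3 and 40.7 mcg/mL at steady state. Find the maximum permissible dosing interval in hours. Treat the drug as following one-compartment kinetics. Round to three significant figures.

Vd(total) = 76 kg × 6 L/kg = 456.0 L
k = CL / Vd = 13.00 / 456.0 = 0.02851 h⁻¹
Between IV bolus doses, concentration decays as C = C₀·e^(−kτ), so C_peak/C_trough = e^(kτ).
τ_max = ln(C_peak/C_trough) / k = ln(40.7/13.3) / 0.02851 = 1.118 / 0.02851 = 39.21 h

39.2 h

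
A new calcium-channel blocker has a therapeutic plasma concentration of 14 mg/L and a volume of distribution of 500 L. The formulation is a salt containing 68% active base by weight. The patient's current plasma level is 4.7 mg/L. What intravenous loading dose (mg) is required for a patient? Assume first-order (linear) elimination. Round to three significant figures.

The loading dose fills Vd to the target concentration.
Concentration deficit ΔC = 14 − 4.7 = 9.300 mg/L
LD = Vd × ΔC / S = 500.0 × 9.300 / 0.68 = 6838 mg

6840 mg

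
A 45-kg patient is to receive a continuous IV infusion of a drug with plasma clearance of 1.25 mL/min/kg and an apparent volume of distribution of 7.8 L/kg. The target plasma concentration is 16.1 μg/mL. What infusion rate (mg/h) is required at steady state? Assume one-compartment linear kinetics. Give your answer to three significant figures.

CL = 1.25 mL/min/kg × 45 kg = 56.25 mL/min = 56.25 × 60/1000 = 3.375 L/h
At steady state, infusion rate equals elimination rate: rate in = CL × Css.
Infusion rate = CL · Css = 3.375 L/h × 16.1 mg/L = 54.34 mg/h

54.3 mg/h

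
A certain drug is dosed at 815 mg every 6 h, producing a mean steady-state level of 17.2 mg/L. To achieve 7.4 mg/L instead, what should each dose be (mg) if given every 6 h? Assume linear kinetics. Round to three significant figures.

For first-order elimination, Css ∝ F·D/(CL·τ); F and CL are unchanged, so Css ∝ D/τ.
D₂ = D₁ × (Css,target / Css,current) = 815 × 7.4/17.2 = 350.6 mg

351 mg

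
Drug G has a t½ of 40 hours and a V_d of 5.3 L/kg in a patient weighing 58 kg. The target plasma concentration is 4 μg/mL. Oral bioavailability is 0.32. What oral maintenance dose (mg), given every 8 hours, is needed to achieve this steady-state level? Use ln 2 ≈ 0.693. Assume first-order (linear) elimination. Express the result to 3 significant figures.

533 mg

Vd = 5.3 L/kg × 58 kg = 307.4 L
CL = ln 2 · Vd / t½ = 0.693 × 307.4 / 40 = 5.326 L/h
D = CL × Css × τ / F = 5.326 × 4 × 8 / 0.32 = 532.6 mg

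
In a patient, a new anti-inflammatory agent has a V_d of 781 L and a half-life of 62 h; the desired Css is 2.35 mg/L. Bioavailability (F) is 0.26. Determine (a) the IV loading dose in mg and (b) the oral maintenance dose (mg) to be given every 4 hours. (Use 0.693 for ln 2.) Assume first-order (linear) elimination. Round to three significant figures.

(a) 1840 mg; (b) 316 mg

LD = Vd × C = 781.0 × 2.35 = 1835 mg
CL = 0.693 × Vd / t½ = 0.693 × 781.0 / 62 = 8.730 L/h
D = CL × Css × τ / F = 8.730 × 2.35 × 4 / 0.26 = 315.6 mg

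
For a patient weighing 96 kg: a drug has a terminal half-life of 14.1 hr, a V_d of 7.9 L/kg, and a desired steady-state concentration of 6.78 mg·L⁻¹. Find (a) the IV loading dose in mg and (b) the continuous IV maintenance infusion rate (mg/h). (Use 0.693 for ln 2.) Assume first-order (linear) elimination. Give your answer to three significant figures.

(a) 5140 mg; (b) 253 mg/h

Vd = 7.9 L/kg × 96 kg = 758.4 L
LD = Vd × C = 758.4 × 6.78 = 5142 mg
CL = 0.693 × Vd / t½ = 0.693 × 758.4 / 14.1 = 37.27 L/h
Infusion rate = CL × Css = 37.27 × 6.78 = 252.7 mg/h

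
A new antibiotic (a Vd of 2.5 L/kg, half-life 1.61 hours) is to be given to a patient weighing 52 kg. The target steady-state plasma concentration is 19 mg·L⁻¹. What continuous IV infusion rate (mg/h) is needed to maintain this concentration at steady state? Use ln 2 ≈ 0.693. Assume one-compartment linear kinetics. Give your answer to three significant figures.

Vd = 2.5 L/kg × 52 kg = 130.0 L
CL = ln 2 · Vd / t½ = 0.693 × 130.0 / 1.61 = 55.96 L/h
Infusion rate = CL × Css = 55.96 × 19 = 1063 mg/h

1060 mg/h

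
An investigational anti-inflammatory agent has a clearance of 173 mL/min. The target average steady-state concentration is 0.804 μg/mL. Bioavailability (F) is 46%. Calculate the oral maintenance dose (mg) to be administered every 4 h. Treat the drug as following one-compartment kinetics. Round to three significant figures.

Convert clearance: 173 mL/min × 60 min/h ÷ 1000 mL/L = 10.38 L/h
D = CL × Css × τ / F = 10.38 × 0.804 × 4 / 0.46 = 72.57 mg

72.6 mg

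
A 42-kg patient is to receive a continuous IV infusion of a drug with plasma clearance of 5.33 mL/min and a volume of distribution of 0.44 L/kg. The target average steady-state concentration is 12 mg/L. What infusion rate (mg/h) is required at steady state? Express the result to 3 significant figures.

CL = 5.33 mL/min × 60/1000 = 0.3198 L/h
Infusion rate = CL · Css = 0.3198 L/h × 12 mg/L = 3.838 mg/h

3.84 mg/h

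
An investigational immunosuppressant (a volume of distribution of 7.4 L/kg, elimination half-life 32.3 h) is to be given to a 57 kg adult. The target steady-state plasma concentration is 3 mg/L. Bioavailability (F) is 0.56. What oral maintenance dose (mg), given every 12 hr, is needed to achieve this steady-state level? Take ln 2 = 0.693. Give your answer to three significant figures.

Vd = 7.4 L/kg × 57 kg = 421.8 L
CL = ln 2 · Vd / t½ = 0.693 × 421.8 / 32.3 = 9.050 L/h
D = CL × Css × τ / F = 9.050 × 3 × 12 / 0.56 = 581.8 mg

582 mg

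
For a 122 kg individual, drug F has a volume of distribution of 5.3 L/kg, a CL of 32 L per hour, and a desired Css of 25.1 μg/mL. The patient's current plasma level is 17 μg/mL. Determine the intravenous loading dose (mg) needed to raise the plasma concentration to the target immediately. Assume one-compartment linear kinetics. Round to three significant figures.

5240 mg

Vd = 5.3 L/kg × 122 kg = 646.6 L
Concentration deficit ΔC = 25.1 − 17 = 8.100 mg/L
LD = Vd × ΔC = 646.6 × 8.100 = 5237 mg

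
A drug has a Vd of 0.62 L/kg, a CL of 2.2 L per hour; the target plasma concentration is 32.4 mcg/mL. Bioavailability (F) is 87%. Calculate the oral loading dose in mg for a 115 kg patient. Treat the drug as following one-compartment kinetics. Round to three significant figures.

Vd = 0.62 L/kg × 115 kg = 71.30 L
LD = Vd × C / F = 71.30 × 32.40 / 0.87 = 2655 mg

2660 mg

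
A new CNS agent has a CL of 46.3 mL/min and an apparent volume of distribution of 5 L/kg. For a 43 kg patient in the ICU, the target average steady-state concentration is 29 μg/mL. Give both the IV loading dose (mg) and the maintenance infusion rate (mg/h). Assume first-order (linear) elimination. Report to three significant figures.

Vd = 5 L/kg × 43 kg = 215.0 L
LD = Vd · C_target = 215.0 × 29 = 6235 mg
Convert clearance: 46.3 mL/min × 60 min/h ÷ 1000 mL/L = 2.778 L/h
Maintenance: replace elimination → rate = CL × Css = 2.778 × 29 = 80.56 mg/h

(a) 6240 mg; (b) 80.6 mg/h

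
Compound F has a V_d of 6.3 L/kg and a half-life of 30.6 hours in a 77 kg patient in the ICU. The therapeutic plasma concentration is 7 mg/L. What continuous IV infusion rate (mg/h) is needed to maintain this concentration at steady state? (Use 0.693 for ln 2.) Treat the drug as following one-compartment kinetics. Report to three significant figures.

76.9 mg/h

Vd = 6.3 L/kg × 77 kg = 485.1 L
k = 0.693/30.6 = 0.02265 h⁻¹, so CL = k·Vd = 0.02265 × 485.1 = 10.99 L/h
Infusion rate = CL × Css = 10.99 × 7 = 76.93 mg/h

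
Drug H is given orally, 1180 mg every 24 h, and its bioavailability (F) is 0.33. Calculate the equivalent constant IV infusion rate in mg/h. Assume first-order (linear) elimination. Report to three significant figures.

16.2 mg/h

Equivalent systemic input: infusion rate = F·D/τ.
Rate = 0.33 × 1180 / 24 = 16.23 mg/h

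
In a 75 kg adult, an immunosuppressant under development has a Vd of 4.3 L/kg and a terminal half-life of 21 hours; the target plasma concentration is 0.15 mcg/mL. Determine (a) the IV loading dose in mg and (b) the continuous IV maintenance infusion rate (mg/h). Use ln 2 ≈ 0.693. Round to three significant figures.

Total Vd = 4.3 × 75 = 322.5 L
LD = Vd × C = 322.5 × 0.15 = 48.38 mg
CL = 0.693 × Vd / t½ = 0.693 × 322.5 / 21 = 10.64 L/h
Infusion rate = CL × Css = 10.64 × 0.15 = 1.596 mg/h

(a) 48.4 mg; (b) 1.60 mg/h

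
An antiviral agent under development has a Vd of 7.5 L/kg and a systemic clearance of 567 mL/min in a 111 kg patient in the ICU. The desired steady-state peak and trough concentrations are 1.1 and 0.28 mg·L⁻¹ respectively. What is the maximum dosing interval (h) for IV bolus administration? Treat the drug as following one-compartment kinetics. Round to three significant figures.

Vd = 7.5 L/kg × 111 kg = 832.5 L
CL = 567 mL/min × 60/1000 = 34.02 L/h
k = CL / Vd = 34.02 / 832.5 = 0.04086 h⁻¹
Between IV bolus doses, concentration decays as C = C₀·e^(−kτ), so C_peak/C_trough = e^(kτ).
τ_max = ln(C_peak/C_trough) / k = ln(1.1/0.28) / 0.04086 = 1.368 / 0.04086 = 33.48 h

33.5 h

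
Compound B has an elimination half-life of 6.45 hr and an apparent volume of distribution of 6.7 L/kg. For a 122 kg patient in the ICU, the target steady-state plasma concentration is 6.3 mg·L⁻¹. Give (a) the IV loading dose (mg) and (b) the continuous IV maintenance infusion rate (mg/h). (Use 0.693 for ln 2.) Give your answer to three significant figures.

(a) 5150 mg; (b) 553 mg/h

Vd = 6.7 L/kg × 122 kg = 817.4 L
LD = Vd × C = 817.4 × 6.3 = 5150 mg
CL = 0.693 × Vd / t½ = 0.693 × 817.4 / 6.45 = 87.82 L/h
Infusion rate = CL × Css = 87.82 × 6.3 = 553.3 mg/h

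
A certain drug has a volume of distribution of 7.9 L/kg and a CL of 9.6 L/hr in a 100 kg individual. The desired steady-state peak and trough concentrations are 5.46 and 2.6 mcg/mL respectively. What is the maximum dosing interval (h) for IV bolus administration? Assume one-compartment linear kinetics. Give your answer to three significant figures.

61.1 h

Vd(total) = 100 kg × 7.9 L/kg = 790.0 L
k = CL / Vd = 9.600 / 790.0 = 0.01215 h⁻¹
Between IV bolus doses, concentration decays as C = C₀·e^(−kτ), so C_peak/C_trough = e^(kτ).
τ_max = ln(C_peak/C_trough) / k = ln(5.46/2.6) / 0.01215 = 0.7419 / 0.01215 = 61.06 h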